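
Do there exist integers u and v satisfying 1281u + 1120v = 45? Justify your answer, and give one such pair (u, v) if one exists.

Any value of 1281u + 1120v is a multiple of gcd(1281, 1120) = 7.
But 45 = 7·6 + 3, so 7 ∤ 45.
Therefore 1281u + 1120v = 45 has no solution in integers.

No such integers exist.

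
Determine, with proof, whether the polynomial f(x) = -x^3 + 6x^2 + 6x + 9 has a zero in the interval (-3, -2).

f has no root in that interval.

f(-3) = 72 and f(-2) = 29, both positive, so a sign-change argument is unavailable; we show f keeps this sign on the whole interval.
Shift to the endpoint -2: with x = -2 − u (0 < u < 1), one computes f(-2 − u) = u^3 + 12u^2 + 30u + 29.
The nonzero coefficients here are all positive, so for u > 0 every term is positive (or zero), and the constant term 29 is strictly positive.
Therefore f(x) > 0 throughout (-3, -2), and f has no zero there.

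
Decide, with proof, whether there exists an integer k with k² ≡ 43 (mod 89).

Apply Euler's criterion with the prime 89: 43 is a quadratic residue iff 43^44 ≡ 1 (mod 89), and a non-residue iff it is ≡ −1.
Repeated squaring mod 89: 43^2 = 1849 ≡ 69; 43^4 ≡ 69² = 4761 ≡ 44; 43^8 ≡ 44² = 1936 ≡ 67; 43^16 ≡ 67² = 4489 ≡ 39; 43^32 ≡ 39² = 1521 ≡ 8.
Since 44 = 32 + 8 + 4, 43^44 ≡ 8 · 67 · 44; multiplying out mod 89: 8·67 = 536 ≡ 2, then 2·44 = 88 ≡ 88. Thus 43^44 ≡ 88 ≡ −1 (mod 89).
The value −1 means 43 is a non-residue modulo 89, so k² ≡ 43 (mod 89) is impossible.

No such integer exists.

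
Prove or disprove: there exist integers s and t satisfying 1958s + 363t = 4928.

s = 4, t = -8

Every value of 1958s + 363t is a multiple of gcd(1958, 363) = 11; since 11 ∣ 4928, solutions exist.
Dividing through by 11 reduces the equation to 178s + 33t = 448.
Euclidean algorithm: 178 = 5·33 + 13, 33 = 2·13 + 7, 13 = 1·7 + 6, 7 = 1·6 + 1, 6 = 6·1 + 0.
Working back up the chain: 1 = 7 − 1·6 = 7 − (13 − 1·7) = −13 + 2·7 = −13 + 2·(33 − 2·13) = 2·33 − 5·13 = 2·33 − 5·(178 − 5·33) = −5·178 + 27·33. So 178·(-5) + 33·27 = 1.
Scaling by 448 gives the particular solution (s, t) = (-2240, 12096).
Shifting by a multiple of (33, −178) keeps it a solution: s = -2240 + 68·33 = 4, t = 12096 − 68·178 = -8.
Indeed 1958·4 + 363·(-8) = 7832 − 2904 = 4928.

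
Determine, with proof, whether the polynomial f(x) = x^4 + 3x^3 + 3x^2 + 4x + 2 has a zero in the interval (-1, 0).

f(-1) = -1 and f(0) = 2, which have opposite signs.
As a polynomial, f is continuous on every closed interval.
By the Intermediate Value Theorem f must vanish at some point of (-1, 0).

Yes, f has a root in the interval.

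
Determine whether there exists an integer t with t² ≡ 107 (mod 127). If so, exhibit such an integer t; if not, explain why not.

Take t = 19. Then 19² = 361 = 2·127 + 107, so 19² ≡ 107 (mod 127).

t = 19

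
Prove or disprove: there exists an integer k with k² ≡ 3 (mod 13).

k = 9

Take k = 9. Then 9² = 81 = 6·13 + 3, so 9² ≡ 3 (mod 13).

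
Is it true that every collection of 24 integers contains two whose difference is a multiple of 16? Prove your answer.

Each integer lies in one of the 16 residue classes modulo 16.
Since 24 > 16, two of the 24 integers must share a residue class by the pigeonhole principle; call them a and b.
Their difference a − b is then a multiple of 16.

Yes.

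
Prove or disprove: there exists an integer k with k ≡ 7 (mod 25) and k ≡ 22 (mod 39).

k = 607

gcd(25, 39) = 1, so the Chinese Remainder Theorem guarantees exactly one residue class mod 975 satisfying both.
Write k = 7 + 25t and require 7 + 25t ≡ 22 (mod 39), i.e. 25t ≡ 15 (mod 39).
To invert 25 modulo 39: 39 = 1·25 + 14, 25 = 1·14 + 11, 14 = 1·11 + 3, 11 = 3·3 + 2, 3 = 1·2 + 1, 2 = 2·1 + 0, and unwinding, 1 = 3 − 1·2 = 3 − (11 − 3·3) = −11 + 4·3 = −11 + 4·(14 − 1·11) = 4·14 − 5·11 = 4·14 − 5·(25 − 1·14) = −5·25 + 9·14 = −5·25 + 9·(39 − 1·25) = 9·39 − 14·25. Thus 25⁻¹ ≡ -14 ≡ 25 (mod 39).
Therefore t ≡ 25·15 = 375 ≡ 24 (mod 39).
Taking t = 24 gives k = 7 + 25·24 = 607.
Verify: 607 = 24·25 + 7 and 607 = 15·39 + 22. ✓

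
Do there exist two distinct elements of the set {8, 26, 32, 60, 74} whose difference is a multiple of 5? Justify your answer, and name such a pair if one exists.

There is no such pair.

Two integers differ by a multiple of 5 exactly when they have the same residue mod 5. The residues are 8↦3, 26↦1, 32↦2, 60↦0, 74↦4.
All 5 residues are distinct, so no two elements differ by a multiple of 5.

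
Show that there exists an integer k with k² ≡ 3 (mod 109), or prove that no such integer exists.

k = 60 works: 60² = 3600, and 3600 − 3 = 3597 = 33·109.

k = 60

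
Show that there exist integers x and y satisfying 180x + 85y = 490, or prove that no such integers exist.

x = 15, y = -26

Since gcd(180, 85) = 5 and 490 = 5·98, Bézout's identity guarantees a solution.
Dividing through by 5 reduces the equation to 36x + 17y = 98.
Euclidean algorithm: 36 = 2·17 + 2, 17 = 8·2 + 1, 2 = 2·1 + 0.
Unwinding: 1 = 17 − 8·2 = 17 − 8·(36 − 2·17) = −8·36 + 17·17, i.e. 36·(-8) + 17·17 = 1.
Scaling by 98 gives the particular solution (x, y) = (-784, 1666).
Shifting by a multiple of (17, −36) keeps it a solution: x = -784 + 47·17 = 15, y = 1666 − 47·36 = -26.
Indeed 180·15 + 85·(-26) = 2700 − 2210 = 490.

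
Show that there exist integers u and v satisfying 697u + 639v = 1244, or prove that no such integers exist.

u = 374, v = -406

Since gcd(697, 639) = 1, every integer is an integer combination of 697 and 639.
Dividing repeatedly: 697 = 1·639 + 58, 639 = 11·58 + 1, 58 = 58·1 + 0.
Working back up the chain: 1 = 639 − 11·58 = 639 − 11·(697 − 1·639) = −11·697 + 12·639. So 697·(-11) + 639·12 = 1.
Scaling by 1244 gives the particular solution (u, v) = (-13684, 14928).
Adding 22·639 to u and subtracting 22·697 from v gives the tidier solution (374, -406).
Check: 697·374 + 639·(-406) = 260678 − 259434 = 1244. ✓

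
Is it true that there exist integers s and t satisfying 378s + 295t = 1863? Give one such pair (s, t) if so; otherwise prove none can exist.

Since gcd(378, 295) = 1, every integer is an integer combination of 378 and 295.
Euclidean algorithm: 378 = 1·295 + 83, 295 = 3·83 + 46, 83 = 1·46 + 37, 46 = 1·37 + 9, 37 = 4·9 + 1, 9 = 9·1 + 0.
Unwinding: 1 = 37 − 4·9 = 37 − 4·(46 − 1·37) = −4·46 + 5·37 = −4·46 + 5·(83 − 1·46) = 5·83 − 9·46 = 5·83 − 9·(295 − 3·83) = −9·295 + 32·83 = −9·295 + 32·(378 − 1·295) = 32·378 − 41·295, i.e. 378·32 + 295·(-41) = 1.
Scaling by 1863 gives the particular solution (s, t) = (59616, -76383).
The general solution is s = 59616 + 295k, t = -76383 − 378k; taking k = -202 gives the smaller pair s = 26, t = -27.
Check: 378·26 + 295·(-27) = 9828 − 7965 = 1863. ✓

s = 26, t = -27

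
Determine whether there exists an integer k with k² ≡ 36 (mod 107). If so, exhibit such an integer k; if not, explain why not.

k = 101

Take k = 101. Then 101² = 10201 = 95·107 + 36, so 101² ≡ 36 (mod 107).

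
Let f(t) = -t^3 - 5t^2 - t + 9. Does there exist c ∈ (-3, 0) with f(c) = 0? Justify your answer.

f(-3) = -6 and f(0) = 9, which have opposite signs.
As a polynomial, f is continuous on every closed interval.
By the Intermediate Value Theorem f must vanish at some point of (-3, 0).

Yes, f has a root in the interval.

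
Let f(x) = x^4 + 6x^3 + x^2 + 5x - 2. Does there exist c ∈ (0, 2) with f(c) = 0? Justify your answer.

f(0) = -2 and f(2) = 76, which have opposite signs.
f is continuous everywhere (it is a polynomial), in particular on [0, 2].
By the Intermediate Value Theorem, f takes the value 0 somewhere in the open interval.

Yes, f has a root in the interval.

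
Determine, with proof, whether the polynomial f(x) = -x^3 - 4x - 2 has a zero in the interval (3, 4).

No.

Evaluate at the endpoints: f(3) = -41, f(4) = -82 — same sign (negative).
f'(x) = -3x^2 - 4 has discriminant 0² − 4·(-3)·(-4) = -48 < 0, so f' has no real roots and is negative for every real x.
Hence f is strictly decreasing on ℝ, and in particular on [3, 4]. A strictly monotone function with same-sign endpoint values stays negative on the whole interval, so f has no zero in (3, 4).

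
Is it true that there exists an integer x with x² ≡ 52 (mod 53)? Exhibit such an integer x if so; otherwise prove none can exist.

x = 30

x = 30 works: 30² = 900, and 900 − 52 = 848 = 16·53.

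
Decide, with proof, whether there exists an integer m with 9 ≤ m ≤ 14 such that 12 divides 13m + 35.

m = 13

For m = 9, 10, 11, 12 the values 152, 165, 178, 191 are not multiples of 12. At m = 13 we get 13·13 + 35 = 204, and 204 = 12·17.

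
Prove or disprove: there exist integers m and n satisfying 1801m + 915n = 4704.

m = 879, n = -1725

Since gcd(1801, 915) = 1, every integer is an integer combination of 1801 and 915.
Euclidean algorithm: 1801 = 1·915 + 886, 915 = 1·886 + 29, 886 = 30·29 + 16, 29 = 1·16 + 13, 16 = 1·13 + 3, 13 = 4·3 + 1, 3 = 3·1 + 0.
Back-substituting, 1 = 13 − 4·3 = 13 − 4·(16 − 1·13) = −4·16 + 5·13 = −4·16 + 5·(29 − 1·16) = 5·29 − 9·16 = 5·29 − 9·(886 − 30·29) = −9·886 + 275·29 = −9·886 + 275·(915 − 1·886) = 275·915 − 284·886 = 275·915 − 284·(1801 − 1·915) = −284·1801 + 559·915; that is, 1801·(-284) + 915·559 = 1.
Scaling by 4704 gives the particular solution (m, n) = (-1335936, 2629536).
The general solution is m = -1335936 + 915k, n = 2629536 − 1801k; taking k = 1461 gives the smaller pair m = 879, n = -1725.
Check: 1801·879 + 915·(-1725) = 1583079 − 1578375 = 4704. ✓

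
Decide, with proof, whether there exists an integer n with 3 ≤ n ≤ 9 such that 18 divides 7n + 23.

n = 7

n = 7 works, since 7·7 + 23 = 72 = 4·18.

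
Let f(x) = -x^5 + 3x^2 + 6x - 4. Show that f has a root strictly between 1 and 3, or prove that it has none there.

Such a root exists.

f(1) = 4 and f(3) = -202, which have opposite signs.
Since f is a polynomial it is continuous on [1, 3].
By the Intermediate Value Theorem, f takes the value 0 somewhere in the open interval.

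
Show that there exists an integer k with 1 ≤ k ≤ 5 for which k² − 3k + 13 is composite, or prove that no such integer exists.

The values for k = 1, 2, …, 5 are 11, 11, 13, 17, 23, and each of these is prime.
So no value in the range makes the expression composite.

There is no such integer k in that range.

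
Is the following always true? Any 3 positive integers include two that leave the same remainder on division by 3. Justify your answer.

No, the set {5, 6, 7} is a counterexample.

Take the 3 consecutive integers 5, 6, 7: their residues mod 3 are all distinct because 3 ≤ 3.
Hence this collection has no pair with equal remainders mod 3, disproving the claim.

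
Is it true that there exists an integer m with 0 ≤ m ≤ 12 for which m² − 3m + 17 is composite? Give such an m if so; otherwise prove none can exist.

At m = 1: 1² − 3·1 + 17 = 15 = 3·5, which is composite.

m = 1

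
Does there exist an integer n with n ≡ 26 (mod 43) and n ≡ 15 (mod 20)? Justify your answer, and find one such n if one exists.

n = 155

gcd(43, 20) = 1, so the Chinese Remainder Theorem guarantees exactly one residue class mod 860 satisfying both.
Any solution of the first congruence is n = 26 + 43t; substituting into the second, 43t ≡ 15 − 26 ≡ 9 (mod 20).
43 ≡ 3 (mod 20), so this reads 3t ≡ 9 (mod 20). Note 3·7 = 21 ≡ 1 (mod 20) (as 21 − 1 = 1·20), so 3⁻¹ ≡ 7.
Therefore t ≡ 7·9 = 63 ≡ 3 (mod 20).
With t = 3: n = 26 + 43·3 = 155.
Verify: 155 = 3·43 + 26 and 155 = 7·20 + 15. ✓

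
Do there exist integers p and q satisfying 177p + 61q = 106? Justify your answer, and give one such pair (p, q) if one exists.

177 and 61 are coprime, so 177p + 61q ranges over all of ℤ.
Dividing repeatedly: 177 = 2·61 + 55, 61 = 1·55 + 6, 55 = 9·6 + 1, 6 = 6·1 + 0.
Back-substituting, 1 = 55 − 9·6 = 55 − 9·(61 − 1·55) = −9·61 + 10·55 = −9·61 + 10·(177 − 2·61) = 10·177 − 29·61; that is, 177·10 + 61·(-29) = 1.
Multiplying through by 106: p = 10·106 = 1060, q = (-29)·106 = -3074 is a solution.
Shifting by a multiple of (61, −177) keeps it a solution: p = 1060 − 17·61 = 23, q = -3074 + 17·177 = -65.
Check: 177·23 + 61·(-65) = 4071 − 3965 = 106. ✓

p = 23, q = -65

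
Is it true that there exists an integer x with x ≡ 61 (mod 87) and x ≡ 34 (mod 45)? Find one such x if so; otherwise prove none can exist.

x = 844

The moduli are not coprime: gcd(87, 45) = 3. Compatibility requires 3 ∣ (34 − 61) = -27, which holds, so solutions exist.
Put x = 61 + 87t, so we need 87t ≡ 18 (mod 45), equivalently (divide by 3) 29t ≡ 6 (mod 15).
29 ≡ 14 (mod 15), so this reads 14t ≡ 6 (mod 15). To invert 14 modulo 15: 15 = 1·14 + 1, 14 = 14·1 + 0, and unwinding, 1 = 15 − 1·14. Thus 14⁻¹ ≡ -1 ≡ 14 (mod 15).
Multiplying by 14: t ≡ 14·6 = 84 ≡ 9 (mod 15).
Then x = 61 + 87·9 = 844.
Indeed 844 ≡ 61 (mod 87) and 844 ≡ 34 (mod 45).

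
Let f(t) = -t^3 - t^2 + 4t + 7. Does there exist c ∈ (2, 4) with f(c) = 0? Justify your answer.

f(2) = 3 and f(4) = -57, which have opposite signs.
Since f is a polynomial it is continuous on [2, 4].
By the Intermediate Value Theorem, f takes the value 0 somewhere in the open interval.

Such a root exists.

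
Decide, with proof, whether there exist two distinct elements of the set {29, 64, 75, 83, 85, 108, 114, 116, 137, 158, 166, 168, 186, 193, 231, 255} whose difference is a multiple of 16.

No such pair exists.

Reduce each element modulo 16: 29↦13, 64↦0, 75↦11, 83↦3, 85↦5, 108↦12, 114↦2, 116↦4, 137↦9, 158↦14, 166↦6, 168↦8, 186↦10, 193↦1, 231↦7, 255↦15.
No residue repeats among the 16 elements, so no pair has difference ≡ 0 (mod 16).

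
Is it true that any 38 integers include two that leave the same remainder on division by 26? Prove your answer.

Partition the integers by their residue mod 26; there are 26 classes.
With 38 integers and only 26 classes, the pigeonhole principle forces two of them, say a and b, into the same class.
That is, a and b leave the same remainder on division by 26, as claimed.

True.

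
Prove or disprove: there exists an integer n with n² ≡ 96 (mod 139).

n = 42

Take n = 42. Then 42² = 1764 = 12·139 + 96, so 42² ≡ 96 (mod 139).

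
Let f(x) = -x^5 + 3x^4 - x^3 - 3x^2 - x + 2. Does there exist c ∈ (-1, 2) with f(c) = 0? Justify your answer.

Yes, f has a root in the interval.

f(-1) = 5 and f(2) = -4, which have opposite signs.
f is continuous everywhere (it is a polynomial), in particular on [-1, 2].
By the Intermediate Value Theorem, f takes the value 0 somewhere in the open interval.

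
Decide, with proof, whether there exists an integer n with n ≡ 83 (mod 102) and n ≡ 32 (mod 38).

No, no such integer exists.

gcd(102, 38) = 2. If n ≡ 83 (mod 102) and n ≡ 32 (mod 38), then n ≡ 83 (mod 2) and n ≡ 32 (mod 2).
However 83 ≡ 1 and 32 ≡ 0 (mod 2), and 1 ≠ 0.
Therefore no such n exists.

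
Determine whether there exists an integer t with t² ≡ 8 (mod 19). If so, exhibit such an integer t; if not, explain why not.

Squares mod 19 repeat after t = 9 (as (−t)² = t²); for t = 0..9 they are 0, 1, 4, 9, 16, 6, 17, 11, 7, 5.
So the quadratic residues mod 19 are {0, 1, 4, 5, 6, 7, 9, 11, 16, 17}, and 8 is not among them.
Hence no integer t has t² ≡ 8 (mod 19).

No, no such integer exists.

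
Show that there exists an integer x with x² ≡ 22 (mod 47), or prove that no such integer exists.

47 is prime, so by Euler's criterion 22 is a square mod 47 iff 22^((47−1)/2) = 22^23 ≡ 1 (mod 47).
Squaring successively (mod 47): 22^2 = 484 ≡ 14; 22^4 ≡ 14² = 196 ≡ 8; 22^8 ≡ 8² = 64 ≡ 17; 22^16 ≡ 17² = 289 ≡ 7.
Since 23 = 16 + 4 + 2 + 1, 22^23 ≡ 7 · 8 · 14 · 22; multiplying out mod 47: 7·8 = 56 ≡ 9, then 9·14 = 126 ≡ 32, then 32·22 = 704 ≡ 46. Thus 22^23 ≡ 46 ≡ −1 (mod 47).
By Euler's criterion 22 is a quadratic non-residue mod 47: no x satisfies x² ≡ 22 (mod 47).

No such integer exists.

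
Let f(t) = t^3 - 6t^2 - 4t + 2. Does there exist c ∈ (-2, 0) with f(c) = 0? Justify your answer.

Yes, f has a root in the interval.

f(-2) = -22 and f(0) = 2, which have opposite signs.
Since f is a polynomial it is continuous on [-2, 0].
The Intermediate Value Theorem then guarantees some c ∈ (-2, 0) with f(c) = 0.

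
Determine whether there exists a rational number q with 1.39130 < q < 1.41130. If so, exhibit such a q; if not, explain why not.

Multiplying by 5: 5·1.39130 = 6.95650 and 5·1.41130 = 7.05650, so the integer 7 lies strictly between them.
So q = 7/5 works: it is a ratio of integers, and dividing 5·1.39130 < 7 < 5·1.41130 through by 5 gives 1.39130 < 7/5 < 1.41130.

q = 7/5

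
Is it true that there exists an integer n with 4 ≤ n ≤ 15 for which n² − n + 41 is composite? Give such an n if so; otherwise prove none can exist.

The values for n = 4, 5, …, 15 are 53, 61, 71, 83, 97, 113, 131, 151, 173, 197, 223, 251, and each of these is prime.
So no value in the range makes the expression composite.

No, no such integer n in that range exists.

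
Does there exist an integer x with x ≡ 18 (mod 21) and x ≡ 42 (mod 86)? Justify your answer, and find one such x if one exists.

x = 816

Since 21 and 86 share no common factor, CRT says the pair of congruences has a solution (unique mod 1806).
Write x = 18 + 21t and require 18 + 21t ≡ 42 (mod 86), i.e. 21t ≡ 24 (mod 86).
Since 21·41 = 861 = 10·86 + 1, the inverse of 21 mod 86 is 41.
Therefore t ≡ 41·24 = 984 ≡ 38 (mod 86).
Taking t = 38 gives x = 18 + 21·38 = 816.
Indeed 816 ≡ 18 (mod 21) and 816 ≡ 42 (mod 86).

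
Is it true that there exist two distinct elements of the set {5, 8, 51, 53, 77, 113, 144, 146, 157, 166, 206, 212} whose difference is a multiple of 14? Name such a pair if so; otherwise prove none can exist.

Two integers differ by a multiple of 14 exactly when they have the same residue mod 14. The residues are 5↦5, 8↦8, 51↦9, 53↦11, 77↦7, 113↦1, 144↦4, 146↦6, 157↦3, 166↦12, 206↦10, 212↦2.
No residue repeats among the 12 elements, so no pair has difference ≡ 0 (mod 14).

No such pair exists.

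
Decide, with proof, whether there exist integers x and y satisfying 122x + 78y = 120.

Every value of 122x + 78y is a multiple of gcd(122, 78) = 2; since 2 ∣ 120, solutions exist.
Dividing through by 2 reduces the equation to 61x + 39y = 60.
Run the Euclidean algorithm on 61 and 39: 61 = 1·39 + 22, 39 = 1·22 + 17, 22 = 1·17 + 5, 17 = 3·5 + 2, 5 = 2·2 + 1, 2 = 2·1 + 0.
Back-substituting, 1 = 5 − 2·2 = 5 − 2·(17 − 3·5) = −2·17 + 7·5 = −2·17 + 7·(22 − 1·17) = 7·22 − 9·17 = 7·22 − 9·(39 − 1·22) = −9·39 + 16·22 = −9·39 + 16·(61 − 1·39) = 16·61 − 25·39; that is, 61·16 + 39·(-25) = 1.
Multiplying through by 60: x = 16·60 = 960, y = (-25)·60 = -1500 is a solution.
Shifting by a multiple of (39, −61) keeps it a solution: x = 960 − 24·39 = 24, y = -1500 + 24·61 = -36.
Check: 122·24 + 78·(-36) = 2928 − 2808 = 120. ✓

x = 24, y = -36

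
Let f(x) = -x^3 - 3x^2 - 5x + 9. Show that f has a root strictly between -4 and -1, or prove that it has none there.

f has no root in that interval.

f(-4) = 45 and f(-1) = 12, both positive.
The derivative f'(x) = -3x^2 - 6x - 5 is a quadratic with discriminant (-6)² − 4·(-3)·(-5) = -24 < 0; it never vanishes, so it is always negative (sign of the leading coefficient).
So f is strictly decreasing; between -4 and -1 its values lie between f(-4) = 45 and f(-1) = 12, all positive. Therefore f has no root in (-4, -1).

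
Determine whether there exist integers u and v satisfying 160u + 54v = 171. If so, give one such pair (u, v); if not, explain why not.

gcd(160, 54) = 2, so every integer of the form 160u + 54v is a multiple of 2.
However 171 leaves remainder 1 on division by 2.
So the equation is unsolvable over ℤ.

No such integers exist.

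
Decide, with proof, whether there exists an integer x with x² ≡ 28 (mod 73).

73 is prime, so by Euler's criterion 28 is a square mod 73 iff 28^((73−1)/2) = 28^36 ≡ 1 (mod 73).
Repeated squaring mod 73: 28^2 = 784 ≡ 54; 28^4 ≡ 54² = 2916 ≡ 69; 28^8 ≡ 69² = 4761 ≡ 16; 28^16 ≡ 16² = 256 ≡ 37; 28^32 ≡ 37² = 1369 ≡ 55.
Since 36 = 32 + 4, 28^36 ≡ 55 · 69; multiplying out mod 73: 55·69 = 3795 ≡ 72. Thus 28^36 ≡ 72 ≡ −1 (mod 73).
The value −1 means 28 is a non-residue modulo 73, so x² ≡ 28 (mod 73) is impossible.

No, no such integer exists.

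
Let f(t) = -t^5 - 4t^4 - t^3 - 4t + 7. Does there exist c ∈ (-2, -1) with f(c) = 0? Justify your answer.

Such a root exists.

f(-2) = -9 and f(-1) = 9, which have opposite signs.
f is continuous everywhere (it is a polynomial), in particular on [-2, -1].
By the Intermediate Value Theorem f must vanish at some point of (-2, -1).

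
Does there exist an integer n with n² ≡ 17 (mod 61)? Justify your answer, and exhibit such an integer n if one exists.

There is no such integer.

Apply Euler's criterion with the prime 61: 17 is a quadratic residue iff 17^30 ≡ 1 (mod 61), and a non-residue iff it is ≡ −1.
Repeated squaring mod 61: 17^2 = 289 ≡ 45; 17^4 ≡ 45² = 2025 ≡ 12; 17^8 ≡ 12² = 144 ≡ 22; 17^16 ≡ 22² = 484 ≡ 57.
Since 30 = 16 + 8 + 4 + 2, 17^30 ≡ 57 · 22 · 12 · 45; multiplying out mod 61: 57·22 = 1254 ≡ 34, then 34·12 = 408 ≡ 42, then 42·45 = 1890 ≡ 60. Thus 17^30 ≡ 60 ≡ −1 (mod 61).
The value −1 means 17 is a non-residue modulo 61, so n² ≡ 17 (mod 61) is impossible.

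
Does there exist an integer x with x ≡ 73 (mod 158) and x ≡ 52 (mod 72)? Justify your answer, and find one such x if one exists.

No, no such integer exists.

Both moduli are multiples of 2 = gcd(158, 72), so any solution would satisfy x ≡ 73 and x ≡ 52 modulo 2 simultaneously.
However 73 ≡ 1 and 52 ≡ 0 (mod 2), and 1 ≠ 0.
Therefore no such x exists.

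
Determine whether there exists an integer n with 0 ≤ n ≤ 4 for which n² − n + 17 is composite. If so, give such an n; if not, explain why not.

No, no such integer n in that range exists.

The values for n = 0, 1, …, 4 are 17, 17, 19, 23, 29, and each of these is prime.
So no value in the range makes the expression composite.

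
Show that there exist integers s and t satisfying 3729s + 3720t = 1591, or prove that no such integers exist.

Any value of 3729s + 3720t is a multiple of gcd(3729, 3720) = 3.
However 1591 leaves remainder 1 on division by 3.
Therefore 3729s + 3720t = 1591 has no solution in integers.

There are no such integers.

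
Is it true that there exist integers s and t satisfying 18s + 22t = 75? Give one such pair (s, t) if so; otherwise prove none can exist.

No such integers exist.

gcd(18, 22) = 2, so every integer of the form 18s + 22t is a multiple of 2.
But 75 = 2·37 + 1, so 2 ∤ 75.
So the equation is unsolvable over ℤ.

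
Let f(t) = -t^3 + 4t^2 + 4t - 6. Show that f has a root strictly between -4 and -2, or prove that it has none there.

No.

f(-4) = 106 and f(-2) = 10, both positive, so a sign-change argument is unavailable; we show f keeps this sign on the whole interval.
Shift to the endpoint -2: with t = -2 − u (0 < u < 2), one computes f(-2 − u) = u^3 + 10u^2 + 24u + 10.
The nonzero coefficients here are all positive, so for u > 0 every term is positive (or zero), and the constant term 10 is strictly positive.
So f is strictly positive on (-4, -2); no root exists in the interval.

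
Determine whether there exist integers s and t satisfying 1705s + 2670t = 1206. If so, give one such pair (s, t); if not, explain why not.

Any value of 1705s + 2670t is a multiple of gcd(1705, 2670) = 5.
But 1206 = 5·241 + 1, so 5 ∤ 1206.
Therefore 1705s + 2670t = 1206 has no solution in integers.

There are no such integers.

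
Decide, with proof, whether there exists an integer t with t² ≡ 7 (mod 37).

Take t = 9. Then 9² = 81 = 2·37 + 7, so 9² ≡ 7 (mod 37).

t = 9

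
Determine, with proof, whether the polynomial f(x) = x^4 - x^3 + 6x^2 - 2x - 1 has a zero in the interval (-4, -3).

f has no root in that interval.

The endpoint values f(-4) = 423 and f(-3) = 167 are both positive. Claim: f(x) > 0 for every x in (-4, -3).
Shift to the endpoint -3: with x = -3 − u (0 < u < 1), one computes f(-3 − u) = u^4 + 13u^3 + 69u^2 + 173u + 167.
The nonzero coefficients here are all positive, so for u > 0 every term is positive (or zero), and the constant term 167 is strictly positive.
Therefore f(x) > 0 throughout (-4, -3), and f has no zero there.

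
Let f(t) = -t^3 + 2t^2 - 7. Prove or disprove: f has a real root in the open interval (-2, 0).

f(-2) = 9 and f(0) = -7, which have opposite signs.
f is continuous everywhere (it is a polynomial), in particular on [-2, 0].
By the Intermediate Value Theorem, f takes the value 0 somewhere in the open interval.

Yes, f has a root in the interval.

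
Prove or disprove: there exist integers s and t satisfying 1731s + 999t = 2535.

Every value of 1731s + 999t is a multiple of gcd(1731, 999) = 3; since 3 ∣ 2535, solutions exist.
Dividing through by 3 reduces the equation to 577s + 333t = 845.
Dividing repeatedly: 577 = 1·333 + 244, 333 = 1·244 + 89, 244 = 2·89 + 66, 89 = 1·66 + 23, 66 = 2·23 + 20, 23 = 1·20 + 3, 20 = 6·3 + 2, 3 = 1·2 + 1, 2 = 2·1 + 0.
Unwinding: 1 = 3 − 1·2 = 3 − (20 − 6·3) = −20 + 7·3 = −20 + 7·(23 − 1·20) = 7·23 − 8·20 = 7·23 − 8·(66 − 2·23) = −8·66 + 23·23 = −8·66 + 23·(89 − 1·66) = 23·89 − 31·66 = 23·89 − 31·(244 − 2·89) = −31·244 + 85·89 = −31·244 + 85·(333 − 1·244) = 85·333 − 116·244 = 85·333 − 116·(577 − 1·333) = −116·577 + 201·333, i.e. 577·(-116) + 333·201 = 1.
Scaling by 845 gives the particular solution (s, t) = (-98020, 169845).
Shifting by a multiple of (333, −577) keeps it a solution: s = -98020 + 295·333 = 215, t = 169845 − 295·577 = -370.
Check: 1731·215 + 999·(-370) = 372165 − 369630 = 2535. ✓

s = 215, t = -370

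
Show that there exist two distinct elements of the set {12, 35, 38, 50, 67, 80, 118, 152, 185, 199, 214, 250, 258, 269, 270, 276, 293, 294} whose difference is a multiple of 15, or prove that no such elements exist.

Reduce each element mod 15: 12↦12, 35↦5, 38↦8, 50↦5, 67↦7, 80↦5, 118↦13, 152↦2, 185↦5, 199↦4, 214↦4, 250↦10, 258↦3, 269↦14, 270↦0, 276↦6, 293↦8, 294↦9. The residue 5 repeats (at 35 and 50), and 50 − 35 = 15 = 1·15.

The pair (35, 50) works.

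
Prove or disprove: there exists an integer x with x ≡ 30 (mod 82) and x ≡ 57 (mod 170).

No such integer exists.

Reduce both congruences modulo 2, which divides 82 and 170: they say x ≡ 30 (mod 2) and x ≡ 57 (mod 2).
However 30 ≡ 0 and 57 ≡ 1 (mod 2), and 0 ≠ 1.
So no integer satisfies both congruences.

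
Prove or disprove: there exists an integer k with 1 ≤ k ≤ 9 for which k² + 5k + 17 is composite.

k = 9

At k = 9: 9² + 5·9 + 17 = 143 = 11·13, which is composite.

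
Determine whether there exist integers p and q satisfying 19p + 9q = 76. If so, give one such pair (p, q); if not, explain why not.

p = 4, q = 0

19 and 9 are coprime, so 19p + 9q ranges over all of ℤ.
Run the Euclidean algorithm on 19 and 9: 19 = 2·9 + 1, 9 = 9·1 + 0.
Working back up the chain: 1 = 19 − 2·9. So 19·1 + 9·(-2) = 1.
Scaling by 76 gives the particular solution (p, q) = (76, -152).
Shifting by a multiple of (9, −19) keeps it a solution: p = 76 − 8·9 = 4, q = -152 + 8·19 = 0.
Check: 19·4 + 9·0 = 76 + 0 = 76. ✓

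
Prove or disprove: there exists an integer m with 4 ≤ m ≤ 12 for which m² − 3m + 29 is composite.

At m = 8: 8² − 3·8 + 29 = 69 = 3·23, which is composite.

m = 8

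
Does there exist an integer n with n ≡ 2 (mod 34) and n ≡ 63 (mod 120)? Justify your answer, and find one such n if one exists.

Reduce both congruences modulo 2, which divides 34 and 120: they say n ≡ 2 (mod 2) and n ≡ 63 (mod 2).
However 2 ≡ 0 and 63 ≡ 1 (mod 2), and 0 ≠ 1.
So no integer satisfies both congruences.

No such integer exists.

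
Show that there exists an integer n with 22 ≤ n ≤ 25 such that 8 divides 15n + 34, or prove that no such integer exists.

No, no such integer n in that range exists.

The values of 15n + 34 for n = 22, 23, 24, 25 are 364, 379, 394, 409; reduced mod 8 these are 4, 3, 2, 1.
Since 0 is absent from this list, 8 ∤ 15n + 34 for every n with 22 ≤ n ≤ 25.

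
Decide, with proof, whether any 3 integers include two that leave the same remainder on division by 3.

No; for instance {14, 15, 16} is a counterexample.

Consider the 3 integers 14, 15, 16. They lie in distinct residue classes modulo 3, since 3 ≤ 3.
Hence this collection has no pair with equal remainders mod 3, disproving the claim.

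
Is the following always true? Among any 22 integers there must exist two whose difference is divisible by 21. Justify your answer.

Partition the integers by their residue mod 21; there are 21 classes.
Placing 22 integers into 21 classes, some class receives at least two — say a and b.
Then a ≡ b (mod 21), i.e. 21 ∣ (a − b).

Yes, this is always true.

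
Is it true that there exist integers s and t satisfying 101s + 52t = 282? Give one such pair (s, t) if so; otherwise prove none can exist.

s = 10, t = -14

Since gcd(101, 52) = 1, every integer is an integer combination of 101 and 52.
Dividing repeatedly: 101 = 1·52 + 49, 52 = 1·49 + 3, 49 = 16·3 + 1, 3 = 3·1 + 0.
Working back up the chain: 1 = 49 − 16·3 = 49 − 16·(52 − 1·49) = −16·52 + 17·49 = −16·52 + 17·(101 − 1·52) = 17·101 − 33·52. So 101·17 + 52·(-33) = 1.
Times 282: 101·4794 + 52·(-9306) = 282, so (4794, -9306) solves it.
Subtracting 92·52 from s and adding 92·101 to t gives the tidier solution (10, -14).
Check: 101·10 + 52·(-14) = 1010 − 728 = 282. ✓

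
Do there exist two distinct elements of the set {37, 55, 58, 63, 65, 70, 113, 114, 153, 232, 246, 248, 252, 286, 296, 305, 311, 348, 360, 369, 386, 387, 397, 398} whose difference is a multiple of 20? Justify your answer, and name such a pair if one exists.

37 and 397 are such a pair.

37 mod 20 = 17 and 397 mod 20 = 17, so 397 − 37 = 360 = 18·20.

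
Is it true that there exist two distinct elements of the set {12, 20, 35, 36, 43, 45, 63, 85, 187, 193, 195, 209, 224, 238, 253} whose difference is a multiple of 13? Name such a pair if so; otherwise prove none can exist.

20 and 85 are such a pair.

Both 20 and 85 leave remainder 7 on division by 13; their difference 65 = 5·13 is a multiple of 13.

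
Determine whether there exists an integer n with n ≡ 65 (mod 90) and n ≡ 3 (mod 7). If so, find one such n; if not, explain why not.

n = 605

The moduli 90 and 7 are coprime, so by the Chinese Remainder Theorem a unique solution modulo 630 exists.
Write n = 65 + 90t and require 65 + 90t ≡ 3 (mod 7), i.e. 90t ≡ 1 (mod 7).
90 ≡ 6 (mod 7), so this reads 6t ≡ 1 (mod 7). To invert 6 modulo 7: 7 = 1·6 + 1, 6 = 6·1 + 0, and unwinding, 1 = 7 − 1·6. Thus 6⁻¹ ≡ -1 ≡ 6 (mod 7).
Multiplying by 6: t ≡ 6·1 = 6 (mod 7).
With t = 6: n = 65 + 90·6 = 605.
Check: 605 mod 90 = 65, 605 mod 7 = 3. ✓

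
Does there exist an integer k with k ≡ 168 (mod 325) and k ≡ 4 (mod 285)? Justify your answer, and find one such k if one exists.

No, no such integer exists.

Both moduli are multiples of 5 = gcd(325, 285), so any solution would satisfy k ≡ 168 and k ≡ 4 modulo 5 simultaneously.
But 168 mod 5 = 3 while 4 mod 5 = 4, a contradiction.
Therefore no such k exists.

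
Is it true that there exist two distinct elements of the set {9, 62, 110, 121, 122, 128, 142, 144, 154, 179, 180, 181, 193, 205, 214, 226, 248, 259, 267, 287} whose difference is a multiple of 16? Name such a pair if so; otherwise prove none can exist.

9 mod 16 = 9 and 121 mod 16 = 9, so 121 − 9 = 112 = 7·16.

The pair (9, 121) works.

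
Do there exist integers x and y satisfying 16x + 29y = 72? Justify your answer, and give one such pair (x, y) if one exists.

x = 19, y = -8

Since gcd(16, 29) = 1, every integer is an integer combination of 16 and 29.
Run the Euclidean algorithm on 29 and 16: 29 = 1·16 + 13, 16 = 1·13 + 3, 13 = 4·3 + 1, 3 = 3·1 + 0.
Working back up the chain: 1 = 13 − 4·3 = 13 − 4·(16 − 1·13) = −4·16 + 5·13 = −4·16 + 5·(29 − 1·16) = 5·29 − 9·16. So 16·(-9) + 29·5 = 1.
Scaling by 72 gives the particular solution (x, y) = (-648, 360).
Adding 23·29 to x and subtracting 23·16 from y gives the tidier solution (19, -8).
Check: 16·19 + 29·(-8) = 304 − 232 = 72. ✓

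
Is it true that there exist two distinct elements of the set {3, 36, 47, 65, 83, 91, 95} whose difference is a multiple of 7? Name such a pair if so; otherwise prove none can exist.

Reduce each element modulo 7: 3↦3, 36↦1, 47↦5, 65↦2, 83↦6, 91↦0, 95↦4.
All 7 residues are distinct, so no two elements differ by a multiple of 7.

No, no such pair exists.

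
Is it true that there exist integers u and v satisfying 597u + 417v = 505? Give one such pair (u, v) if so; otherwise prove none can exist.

Both 597 and 417 are divisible by gcd(597, 417) = 3, hence so is any combination 597u + 417v.
But 505 is not a multiple of 3 (it leaves remainder 1).
Hence no integers u, v satisfy the equation.

No, no such integers exist.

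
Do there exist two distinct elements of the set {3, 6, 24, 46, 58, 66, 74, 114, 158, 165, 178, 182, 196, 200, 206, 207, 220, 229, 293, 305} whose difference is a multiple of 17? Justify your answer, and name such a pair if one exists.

The pair (3, 207) works.

Reduce each element mod 17: 3↦3, 6↦6, 24↦7, 46↦12, 58↦7, 66↦15, 74↦6, 114↦12, 158↦5, 165↦12, 178↦8, 182↦12, 196↦9, 200↦13, 206↦2, 207↦3, 220↦16, 229↦8, 293↦4, 305↦16. The residue 3 repeats (at 3 and 207), and 207 − 3 = 204 = 12·17.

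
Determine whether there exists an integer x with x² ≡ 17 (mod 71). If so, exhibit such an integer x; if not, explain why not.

71 is prime, so by Euler's criterion 17 is a square mod 71 iff 17^((71−1)/2) = 17^35 ≡ 1 (mod 71).
Squaring successively (mod 71): 17^2 = 289 ≡ 5; 17^4 ≡ 5² = 25 ≡ 25; 17^8 ≡ 25² = 625 ≡ 57; 17^16 ≡ 57² = 3249 ≡ 54; 17^32 ≡ 54² = 2916 ≡ 5.
Since 35 = 32 + 2 + 1, 17^35 ≡ 5 · 5 · 17; multiplying out mod 71: 5·5 = 25 ≡ 25, then 25·17 = 425 ≡ 70. Thus 17^35 ≡ 70 ≡ −1 (mod 71).
The value −1 means 17 is a non-residue modulo 71, so x² ≡ 17 (mod 71) is impossible.

There is no such integer.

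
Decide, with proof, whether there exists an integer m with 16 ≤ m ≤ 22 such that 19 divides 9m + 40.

There is no such integer m in that range.

The values of 9m + 40 for m = 16, 17, …, 22 are 184, 193, 202, 211, 220, 229, 238; reduced mod 19 these are 13, 3, 12, 2, 11, 1, 10.
Since 0 is absent from this list, 19 ∤ 9m + 40 for every m with 16 ≤ m ≤ 22.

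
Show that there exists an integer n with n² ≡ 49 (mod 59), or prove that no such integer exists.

Take n = 7. Then 7² = 49, and since 0 ≤ 49 < 59 this is already reduced: 7² ≡ 49 (mod 59).

n = 7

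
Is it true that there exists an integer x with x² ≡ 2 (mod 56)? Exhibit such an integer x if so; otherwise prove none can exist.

Work modulo the divisor 4 of 56. If x² ≡ 2 (mod 56) then x² ≡ 2 (mod 4).
Computing x² mod 4 for x = 0, 1, …, 2 (enough, by the symmetry x ↦ 4 − x) gives 0, 1, 0.
So the quadratic residues mod 4 are {0, 1}, and 2 is not among them.
Hence no integer x has x² ≡ 2 (mod 56).

No such integer exists.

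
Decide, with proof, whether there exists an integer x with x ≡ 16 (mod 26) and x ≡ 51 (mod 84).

There is no such integer.

Both moduli are multiples of 2 = gcd(26, 84), so any solution would satisfy x ≡ 16 and x ≡ 51 modulo 2 simultaneously.
These are incompatible: 16 − 51 = -35 is not divisible by 2.
Hence the system has no solution.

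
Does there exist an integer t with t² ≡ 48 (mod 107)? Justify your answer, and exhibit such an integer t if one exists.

t = 72

t = 72 works: 72² = 5184, and 5184 − 48 = 5136 = 48·107.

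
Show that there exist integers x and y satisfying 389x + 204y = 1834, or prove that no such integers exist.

Since gcd(389, 204) = 1, every integer is an integer combination of 389 and 204.
Euclidean algorithm: 389 = 1·204 + 185, 204 = 1·185 + 19, 185 = 9·19 + 14, 19 = 1·14 + 5, 14 = 2·5 + 4, 5 = 1·4 + 1, 4 = 4·1 + 0.
Back-substituting, 1 = 5 − 1·4 = 5 − (14 − 2·5) = −14 + 3·5 = −14 + 3·(19 − 1·14) = 3·19 − 4·14 = 3·19 − 4·(185 − 9·19) = −4·185 + 39·19 = −4·185 + 39·(204 − 1·185) = 39·204 − 43·185 = 39·204 − 43·(389 − 1·204) = −43·389 + 82·204; that is, 389·(-43) + 204·82 = 1.
Times 1834: 389·(-78862) + 204·150388 = 1834, so (-78862, 150388) solves it.
Adding 387·204 to x and subtracting 387·389 from y gives the tidier solution (86, -155).
Check: 389·86 + 204·(-155) = 33454 − 31620 = 1834. ✓

x = 86, y = -155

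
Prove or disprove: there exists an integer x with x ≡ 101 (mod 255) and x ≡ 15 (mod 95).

Reduce both congruences modulo 5, which divides 255 and 95: they say x ≡ 101 (mod 5) and x ≡ 15 (mod 5).
These are incompatible: 101 − 15 = 86 is not divisible by 5.
Therefore no such x exists.

No, no such integer exists.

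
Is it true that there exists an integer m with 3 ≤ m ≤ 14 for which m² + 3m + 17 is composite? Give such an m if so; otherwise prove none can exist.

At m = 14: 14² + 3·14 + 17 = 255 = 3·85, which is composite.

m = 14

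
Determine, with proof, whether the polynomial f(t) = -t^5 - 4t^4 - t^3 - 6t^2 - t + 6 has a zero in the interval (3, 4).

No such root exists.

The endpoint values f(3) = -645 and f(4) = -2206 are both negative. Claim: f(t) < 0 for every t in (3, 4).
Shift to the endpoint 3: with t = 3 + u (0 < u < 1), one computes f(3 + u) = -u^5 - 19u^4 - 139u^3 - 501u^2 - 901u - 645.
The nonzero coefficients here are all negative, so for u > 0 every term is negative (or zero), and the constant term -645 is strictly negative.
Therefore f(t) < 0 throughout (3, 4), and f has no zero there.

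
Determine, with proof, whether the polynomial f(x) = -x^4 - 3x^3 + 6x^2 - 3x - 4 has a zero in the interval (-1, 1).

Yes, f has a root in the interval.

f(-1) = 7 and f(1) = -5, which have opposite signs.
Since f is a polynomial it is continuous on [-1, 1].
By the Intermediate Value Theorem f must vanish at some point of (-1, 1).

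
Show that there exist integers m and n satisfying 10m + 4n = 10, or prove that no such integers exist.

Since gcd(10, 4) = 2 and 10 = 2·5, Bézout's identity guarantees a solution.
Dividing through by 2 reduces the equation to 5m + 2n = 5.
Euclidean algorithm: 5 = 2·2 + 1, 2 = 2·1 + 0.
Unwinding: 1 = 5 − 2·2, i.e. 5·1 + 2·(-2) = 1.
Times 5: 5·5 + 2·(-10) = 5, so (5, -10) solves it.
Shifting by a multiple of (2, −5) keeps it a solution: m = 5 − 2·2 = 1, n = -10 + 2·5 = 0.
Indeed 10·1 + 4·0 = 10 + 0 = 10.

m = 1, n = 0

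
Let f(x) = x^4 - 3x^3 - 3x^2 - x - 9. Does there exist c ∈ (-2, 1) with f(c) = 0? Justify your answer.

Yes, f has a root in the interval.

f(-2) = 21 and f(1) = -15, which have opposite signs.
Since f is a polynomial it is continuous on [-2, 1].
The Intermediate Value Theorem then guarantees some c ∈ (-2, 1) with f(c) = 0.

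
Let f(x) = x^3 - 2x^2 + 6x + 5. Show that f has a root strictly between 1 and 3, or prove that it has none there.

Evaluate at the endpoints: f(1) = 10, f(3) = 32 — same sign (positive).
f'(x) = 3x^2 - 4x + 6 has discriminant (-4)² − 4·3·6 = -56 < 0, so f' has no real roots and is positive for every real x.
So f is strictly increasing; between 1 and 3 its values lie between f(1) = 10 and f(3) = 32, all positive. Therefore f has no root in (1, 3).

No such root exists.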